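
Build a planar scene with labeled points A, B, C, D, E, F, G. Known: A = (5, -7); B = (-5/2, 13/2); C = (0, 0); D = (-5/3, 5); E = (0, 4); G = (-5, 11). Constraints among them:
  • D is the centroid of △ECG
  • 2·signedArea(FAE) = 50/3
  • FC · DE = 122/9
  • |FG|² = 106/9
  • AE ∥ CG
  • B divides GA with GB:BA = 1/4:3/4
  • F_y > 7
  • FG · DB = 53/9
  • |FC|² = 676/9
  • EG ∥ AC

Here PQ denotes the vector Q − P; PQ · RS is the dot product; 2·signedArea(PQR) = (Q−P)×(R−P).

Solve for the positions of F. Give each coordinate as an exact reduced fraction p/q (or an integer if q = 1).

1. F_x = -10/3  [FC · DE = 122/9 ∩ FG · DB = 53/9]
2. F_y = 8  [FC · DE = 122/9 ∩ FG · DB = 53/9]
   → F = (-10/3, 8)

F = (-10/3, 8)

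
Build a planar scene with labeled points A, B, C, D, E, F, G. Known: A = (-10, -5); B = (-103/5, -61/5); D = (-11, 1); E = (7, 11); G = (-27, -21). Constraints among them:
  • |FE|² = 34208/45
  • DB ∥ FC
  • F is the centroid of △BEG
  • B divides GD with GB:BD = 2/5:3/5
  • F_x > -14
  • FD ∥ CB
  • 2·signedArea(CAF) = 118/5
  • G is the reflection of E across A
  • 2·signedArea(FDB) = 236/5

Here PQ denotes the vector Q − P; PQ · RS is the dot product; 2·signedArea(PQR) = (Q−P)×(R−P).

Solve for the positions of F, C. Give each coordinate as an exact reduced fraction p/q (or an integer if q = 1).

1. F_x = -203/15  [F is the centroid of △BEG]
2. F_y = -37/5  [F is the centroid of △BEG]
   → F = (-203/15, -37/5)
3. C_x = -347/15  [FD ∥ CB ∩ DB ∥ FC]
4. C_y = -103/5  [FD ∥ CB ∩ DB ∥ FC]
   → C = (-347/15, -103/5)

C = (-347/15, -103/5)
F = (-203/15, -37/5)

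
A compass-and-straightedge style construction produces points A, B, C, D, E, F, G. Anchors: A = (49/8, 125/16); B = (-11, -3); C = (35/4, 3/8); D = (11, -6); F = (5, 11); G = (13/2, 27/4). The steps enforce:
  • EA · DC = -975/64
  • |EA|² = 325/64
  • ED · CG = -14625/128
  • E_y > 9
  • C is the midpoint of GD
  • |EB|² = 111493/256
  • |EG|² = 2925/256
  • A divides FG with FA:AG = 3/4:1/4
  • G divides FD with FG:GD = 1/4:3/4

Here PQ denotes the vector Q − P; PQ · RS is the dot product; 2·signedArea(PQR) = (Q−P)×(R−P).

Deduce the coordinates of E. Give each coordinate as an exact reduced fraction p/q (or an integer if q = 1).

1. E_x = 43/8  [line 9/4·x + -51/8·y + 6561/128 = 0 ∩ |EG|² = 2925/256]
2. E_y = 159/16  [line 9/4·x + -51/8·y + 6561/128 = 0 ∩ |EG|² = 2925/256]
   → E = (43/8, 159/16)

E = (43/8, 159/16)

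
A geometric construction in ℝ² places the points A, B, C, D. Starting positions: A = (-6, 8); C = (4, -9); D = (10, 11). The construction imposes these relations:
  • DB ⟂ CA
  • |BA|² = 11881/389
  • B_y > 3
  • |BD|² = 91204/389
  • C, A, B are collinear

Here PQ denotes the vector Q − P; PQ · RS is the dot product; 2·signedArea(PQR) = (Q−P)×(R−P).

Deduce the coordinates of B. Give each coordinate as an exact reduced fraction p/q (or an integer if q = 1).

B = (-1244/389, 1259/389)

1. B_x = -1244/389  [C, A, B are collinear ∩ DB ⟂ CA]
2. B_y = 1259/389  [C, A, B are collinear ∩ DB ⟂ CA]
   → B = (-1244/389, 1259/389)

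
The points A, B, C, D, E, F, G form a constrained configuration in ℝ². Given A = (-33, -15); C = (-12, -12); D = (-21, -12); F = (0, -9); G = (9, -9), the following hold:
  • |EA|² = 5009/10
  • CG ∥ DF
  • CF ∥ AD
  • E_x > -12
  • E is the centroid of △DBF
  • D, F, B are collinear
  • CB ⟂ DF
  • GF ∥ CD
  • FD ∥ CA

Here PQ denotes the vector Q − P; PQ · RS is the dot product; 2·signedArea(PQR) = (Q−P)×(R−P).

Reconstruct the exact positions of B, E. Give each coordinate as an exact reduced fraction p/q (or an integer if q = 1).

B = (-609/50, -537/50)
E = (-553/50, -529/50)

1. B_x = -609/50  [D, F, B are collinear ∩ CB ⟂ DF]
2. B_y = -537/50  [D, F, B are collinear ∩ CB ⟂ DF]
   → B = (-609/50, -537/50)
3. E_x = -553/50  [E is the centroid of △DBF]
4. E_y = -529/50  [E is the centroid of △DBF]
   → E = (-553/50, -529/50)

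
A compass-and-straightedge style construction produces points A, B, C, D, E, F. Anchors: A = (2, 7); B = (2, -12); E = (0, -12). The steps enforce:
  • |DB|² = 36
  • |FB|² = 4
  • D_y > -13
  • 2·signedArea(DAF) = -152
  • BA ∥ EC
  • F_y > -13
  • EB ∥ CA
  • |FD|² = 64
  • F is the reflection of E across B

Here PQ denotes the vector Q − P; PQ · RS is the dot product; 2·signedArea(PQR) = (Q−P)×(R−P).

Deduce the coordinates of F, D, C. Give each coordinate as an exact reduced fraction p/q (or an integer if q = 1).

C = (0, 7)
D = (-4, -12)
F = (4, -12)

1. F_x = 4  [F is the reflection of E across B]
2. F_y = -12  [F is the reflection of E across B]
   → F = (4, -12)
3. D_x = -4  [line 19·x + 2·y + 100 = 0 ∩ |DB|² = 36]
4. D_y = -12  [line 19·x + 2·y + 100 = 0 ∩ |DB|² = 36]
   → D = (-4, -12)
5. C_x = 0  [EB ∥ CA ∩ BA ∥ EC]
6. C_y = 7  [EB ∥ CA ∩ BA ∥ EC]
   → C = (0, 7)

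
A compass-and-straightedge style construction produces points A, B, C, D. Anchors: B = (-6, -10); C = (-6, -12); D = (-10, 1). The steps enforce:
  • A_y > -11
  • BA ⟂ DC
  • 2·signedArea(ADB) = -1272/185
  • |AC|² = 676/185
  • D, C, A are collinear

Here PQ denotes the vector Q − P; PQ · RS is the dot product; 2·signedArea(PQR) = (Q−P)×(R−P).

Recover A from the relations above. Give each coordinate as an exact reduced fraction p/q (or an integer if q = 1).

1. A_x = -1214/185  [D, C, A are collinear ∩ BA ⟂ DC]
2. A_y = -1882/185  [D, C, A are collinear ∩ BA ⟂ DC]
   → A = (-1214/185, -1882/185)

A = (-1214/185, -1882/185)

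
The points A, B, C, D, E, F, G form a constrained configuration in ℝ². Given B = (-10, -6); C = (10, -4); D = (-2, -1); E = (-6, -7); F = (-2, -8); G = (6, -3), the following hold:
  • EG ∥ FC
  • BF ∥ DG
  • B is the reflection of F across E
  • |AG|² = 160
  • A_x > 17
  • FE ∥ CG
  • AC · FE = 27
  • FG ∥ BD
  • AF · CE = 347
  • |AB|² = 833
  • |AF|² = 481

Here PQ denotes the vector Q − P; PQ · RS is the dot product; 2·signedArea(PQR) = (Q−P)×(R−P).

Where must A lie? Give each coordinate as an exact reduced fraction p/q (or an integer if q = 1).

A = (18, 1)

1. A_x = 18  [AF · CE = 347 ∩ AC · FE = 27]
2. A_y = 1  [AF · CE = 347 ∩ AC · FE = 27]
   → A = (18, 1)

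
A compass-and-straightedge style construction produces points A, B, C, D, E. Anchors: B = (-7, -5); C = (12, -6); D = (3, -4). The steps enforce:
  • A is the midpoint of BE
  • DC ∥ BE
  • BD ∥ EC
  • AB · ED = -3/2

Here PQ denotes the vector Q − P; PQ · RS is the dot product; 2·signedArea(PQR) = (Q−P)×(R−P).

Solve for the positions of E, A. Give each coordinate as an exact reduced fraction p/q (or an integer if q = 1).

1. E_x = 2  [BD ∥ EC ∩ DC ∥ BE]
2. E_y = -7  [BD ∥ EC ∩ DC ∥ BE]
   → E = (2, -7)
3. A_x = -5/2  [A is the midpoint of BE]
4. A_y = -6  [A is the midpoint of BE]
   → A = (-5/2, -6)

A = (-5/2, -6)
E = (2, -7)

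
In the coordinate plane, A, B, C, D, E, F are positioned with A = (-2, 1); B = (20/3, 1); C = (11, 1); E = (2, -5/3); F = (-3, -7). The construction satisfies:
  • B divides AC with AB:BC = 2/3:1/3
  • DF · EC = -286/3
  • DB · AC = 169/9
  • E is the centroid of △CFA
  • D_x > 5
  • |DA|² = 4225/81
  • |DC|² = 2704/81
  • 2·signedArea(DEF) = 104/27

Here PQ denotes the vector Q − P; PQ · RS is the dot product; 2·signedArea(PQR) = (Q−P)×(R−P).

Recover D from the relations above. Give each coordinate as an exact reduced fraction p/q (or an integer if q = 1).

D = (47/9, 1)

1. D_x = 47/9  [DB · AC = 169/9 ∩ 2·signedArea(DEF) = 104/27]
2. D_y = 1  [DB · AC = 169/9 ∩ 2·signedArea(DEF) = 104/27]
   → D = (47/9, 1)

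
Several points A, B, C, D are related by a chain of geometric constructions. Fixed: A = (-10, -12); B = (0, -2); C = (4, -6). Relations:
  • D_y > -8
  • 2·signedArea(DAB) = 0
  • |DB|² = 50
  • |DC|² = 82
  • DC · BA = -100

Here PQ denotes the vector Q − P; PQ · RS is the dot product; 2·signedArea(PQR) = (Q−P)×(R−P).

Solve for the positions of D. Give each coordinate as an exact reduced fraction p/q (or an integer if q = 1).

1. D_x = -5  [2·signedArea(DAB) = 0 ∩ DC · BA = -100]
2. D_y = -7  [2·signedArea(DAB) = 0 ∩ DC · BA = -100]
   → D = (-5, -7)

D = (-5, -7)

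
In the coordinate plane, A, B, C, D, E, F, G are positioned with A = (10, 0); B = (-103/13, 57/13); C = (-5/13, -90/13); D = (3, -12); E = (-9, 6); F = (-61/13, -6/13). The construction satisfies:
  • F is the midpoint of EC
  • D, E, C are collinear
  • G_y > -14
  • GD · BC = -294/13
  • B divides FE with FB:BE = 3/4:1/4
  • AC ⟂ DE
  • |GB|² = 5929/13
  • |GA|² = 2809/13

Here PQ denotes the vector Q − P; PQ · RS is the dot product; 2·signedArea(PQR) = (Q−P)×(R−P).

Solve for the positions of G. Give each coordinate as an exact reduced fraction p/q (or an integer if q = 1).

1. G_x = 51/13  [line -98/13·x + 147/13·y + 2352/13 = 0 ∩ |GB|² = 5929/13]
2. G_y = -174/13  [line -98/13·x + 147/13·y + 2352/13 = 0 ∩ |GB|² = 5929/13]
   → G = (51/13, -174/13)

G = (51/13, -174/13)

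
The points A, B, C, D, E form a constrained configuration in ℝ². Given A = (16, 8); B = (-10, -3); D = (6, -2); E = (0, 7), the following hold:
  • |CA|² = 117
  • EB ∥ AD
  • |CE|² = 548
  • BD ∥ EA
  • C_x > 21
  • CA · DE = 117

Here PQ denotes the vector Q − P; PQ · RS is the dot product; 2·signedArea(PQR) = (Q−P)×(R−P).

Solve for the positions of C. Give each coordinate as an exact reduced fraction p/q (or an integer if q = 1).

C = (22, -1)

1. C_x = 22  [line 6·x + -9·y + -141 = 0 ∩ |CE|² = 548]
2. C_y = -1  [line 6·x + -9·y + -141 = 0 ∩ |CE|² = 548]
   → C = (22, -1)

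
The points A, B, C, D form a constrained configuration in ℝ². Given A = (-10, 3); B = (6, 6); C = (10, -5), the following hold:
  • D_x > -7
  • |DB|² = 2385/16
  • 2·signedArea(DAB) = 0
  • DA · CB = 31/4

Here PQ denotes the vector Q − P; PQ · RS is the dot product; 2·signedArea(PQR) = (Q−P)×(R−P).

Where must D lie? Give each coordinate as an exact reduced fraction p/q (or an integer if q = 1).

1. D_x = -6  [2·signedArea(DAB) = 0 ∩ DA · CB = 31/4]
2. D_y = 15/4  [2·signedArea(DAB) = 0 ∩ DA · CB = 31/4]
   → D = (-6, 15/4)

D = (-6, 15/4)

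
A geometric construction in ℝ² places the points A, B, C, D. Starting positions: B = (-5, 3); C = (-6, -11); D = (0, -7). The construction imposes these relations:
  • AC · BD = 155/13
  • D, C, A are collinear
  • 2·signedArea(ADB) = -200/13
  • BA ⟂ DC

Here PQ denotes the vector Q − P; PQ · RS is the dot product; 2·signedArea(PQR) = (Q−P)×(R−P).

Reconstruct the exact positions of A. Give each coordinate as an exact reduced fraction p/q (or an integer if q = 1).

A = (15/13, -81/13)

1. A_x = 15/13  [D, C, A are collinear ∩ BA ⟂ DC]
2. A_y = -81/13  [D, C, A are collinear ∩ BA ⟂ DC]
   → A = (15/13, -81/13)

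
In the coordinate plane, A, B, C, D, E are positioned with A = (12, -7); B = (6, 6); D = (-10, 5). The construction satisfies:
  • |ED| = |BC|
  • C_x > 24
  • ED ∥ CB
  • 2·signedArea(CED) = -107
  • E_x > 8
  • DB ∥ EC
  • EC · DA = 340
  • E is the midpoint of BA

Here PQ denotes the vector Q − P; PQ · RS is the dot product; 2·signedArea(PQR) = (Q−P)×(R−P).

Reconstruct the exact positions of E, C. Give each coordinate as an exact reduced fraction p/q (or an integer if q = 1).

1. E_x = 9  [E is the midpoint of BA]
2. E_y = -1/2  [E is the midpoint of BA]
   → E = (9, -1/2)
3. C_x = 25  [ED ∥ CB ∩ DB ∥ EC]
4. C_y = 1/2  [ED ∥ CB ∩ DB ∥ EC]
   → C = (25, 1/2)

C = (25, 1/2)
E = (9, -1/2)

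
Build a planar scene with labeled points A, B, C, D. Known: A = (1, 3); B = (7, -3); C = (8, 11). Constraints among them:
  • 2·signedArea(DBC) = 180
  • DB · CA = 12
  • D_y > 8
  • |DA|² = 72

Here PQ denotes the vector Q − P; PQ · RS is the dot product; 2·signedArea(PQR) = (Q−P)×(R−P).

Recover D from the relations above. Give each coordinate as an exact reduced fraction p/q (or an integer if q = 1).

D = (-5, 9)

1. D_x = -5  [DB · CA = 12 ∩ 2·signedArea(DBC) = 180]
2. D_y = 9  [DB · CA = 12 ∩ 2·signedArea(DBC) = 180]
   → D = (-5, 9)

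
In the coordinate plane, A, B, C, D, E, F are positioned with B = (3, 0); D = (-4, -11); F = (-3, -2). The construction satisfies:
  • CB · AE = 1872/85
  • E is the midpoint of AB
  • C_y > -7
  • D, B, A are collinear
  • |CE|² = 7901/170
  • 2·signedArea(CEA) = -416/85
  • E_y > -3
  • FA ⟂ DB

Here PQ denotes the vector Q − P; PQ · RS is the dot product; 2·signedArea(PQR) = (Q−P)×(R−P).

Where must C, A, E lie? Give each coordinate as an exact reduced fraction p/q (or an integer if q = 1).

1. A_x = 31/85  [D, B, A are collinear ∩ FA ⟂ DB]
2. A_y = -352/85  [D, B, A are collinear ∩ FA ⟂ DB]
   → A = (31/85, -352/85)
3. E_x = 143/85  [E is the midpoint of AB]
4. E_y = -176/85  [E is the midpoint of AB]
   → E = (143/85, -176/85)
5. C_x = -7/2  [CB · AE = 1872/85 ∩ 2·signedArea(CEA) = -416/85]
6. C_y = -13/2  [CB · AE = 1872/85 ∩ 2·signedArea(CEA) = -416/85]
   → C = (-7/2, -13/2)

A = (31/85, -352/85)
C = (-7/2, -13/2)
E = (143/85, -176/85)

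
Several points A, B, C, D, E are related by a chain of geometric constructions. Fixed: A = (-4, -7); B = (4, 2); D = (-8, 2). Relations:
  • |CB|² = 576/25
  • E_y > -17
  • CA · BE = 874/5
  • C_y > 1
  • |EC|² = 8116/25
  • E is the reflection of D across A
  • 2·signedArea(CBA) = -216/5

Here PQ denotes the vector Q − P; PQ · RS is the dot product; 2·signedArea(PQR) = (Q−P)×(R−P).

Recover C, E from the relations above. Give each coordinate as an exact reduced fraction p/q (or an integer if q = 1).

C = (-4/5, 2)
E = (0, -16)

1. E_x = 0  [E is the reflection of D across A]
2. E_y = -16  [E is the reflection of D across A]
   → E = (0, -16)
3. C_x = -4/5  [CA · BE = 874/5 ∩ 2·signedArea(CBA) = -216/5]
4. C_y = 2  [CA · BE = 874/5 ∩ 2·signedArea(CBA) = -216/5]
   → C = (-4/5, 2)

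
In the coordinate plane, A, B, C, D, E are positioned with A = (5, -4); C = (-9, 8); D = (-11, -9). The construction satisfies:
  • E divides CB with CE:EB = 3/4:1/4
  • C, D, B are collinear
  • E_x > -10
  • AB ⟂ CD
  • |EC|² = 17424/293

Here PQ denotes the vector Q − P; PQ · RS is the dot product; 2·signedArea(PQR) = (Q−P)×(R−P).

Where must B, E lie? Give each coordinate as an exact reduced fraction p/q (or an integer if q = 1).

1. B_x = -2989/293  [C, D, B are collinear ∩ AB ⟂ CD]
2. B_y = -648/293  [C, D, B are collinear ∩ AB ⟂ CD]
   → B = (-2989/293, -648/293)
3. E_x = -2901/293  [E divides CB with CE:EB = 3/4:1/4]
4. E_y = 100/293  [E divides CB with CE:EB = 3/4:1/4]
   → E = (-2901/293, 100/293)

B = (-2989/293, -648/293)
E = (-2901/293, 100/293)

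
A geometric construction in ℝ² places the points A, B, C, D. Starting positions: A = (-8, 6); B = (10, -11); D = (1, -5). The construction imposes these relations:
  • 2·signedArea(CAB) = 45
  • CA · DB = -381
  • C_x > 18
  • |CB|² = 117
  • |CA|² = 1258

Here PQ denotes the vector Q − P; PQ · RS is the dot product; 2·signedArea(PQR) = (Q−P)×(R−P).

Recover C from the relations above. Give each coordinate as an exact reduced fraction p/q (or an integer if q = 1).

1. C_x = 19  [2·signedArea(CAB) = 45 ∩ CA · DB = -381]
2. C_y = -17  [2·signedArea(CAB) = 45 ∩ CA · DB = -381]
   → C = (19, -17)

C = (19, -17)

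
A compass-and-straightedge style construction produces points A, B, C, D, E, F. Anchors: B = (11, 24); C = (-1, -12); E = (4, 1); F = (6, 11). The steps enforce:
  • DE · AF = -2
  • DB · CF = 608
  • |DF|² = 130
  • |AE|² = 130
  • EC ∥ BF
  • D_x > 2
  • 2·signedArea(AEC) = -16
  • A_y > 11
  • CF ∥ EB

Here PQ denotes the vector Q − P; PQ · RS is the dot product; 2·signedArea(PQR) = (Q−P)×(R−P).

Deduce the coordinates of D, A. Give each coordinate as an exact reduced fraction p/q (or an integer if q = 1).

A = (7, 12)
D = (3, 0)

1. A_x = 7  [line 13·x + -5·y + -31 = 0 ∩ |AE|² = 130]
2. A_y = 12  [line 13·x + -5·y + -31 = 0 ∩ |AE|² = 130]
   → A = (7, 12)
3. D_x = 3  [DB · CF = 608 ∩ DE · AF = -2]
4. D_y = 0  [DB · CF = 608 ∩ DE · AF = -2]
   → D = (3, 0)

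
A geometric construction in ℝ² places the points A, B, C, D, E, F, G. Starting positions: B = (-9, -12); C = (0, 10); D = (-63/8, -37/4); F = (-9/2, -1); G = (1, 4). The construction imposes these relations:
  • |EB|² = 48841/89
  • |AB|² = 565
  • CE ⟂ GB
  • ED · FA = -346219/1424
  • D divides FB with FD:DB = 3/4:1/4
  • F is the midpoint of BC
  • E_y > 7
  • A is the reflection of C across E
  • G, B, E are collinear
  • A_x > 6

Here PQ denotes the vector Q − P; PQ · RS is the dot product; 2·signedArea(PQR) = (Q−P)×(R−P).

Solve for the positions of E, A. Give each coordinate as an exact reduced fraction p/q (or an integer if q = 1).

1. E_x = 304/89  [G, B, E are collinear ∩ CE ⟂ GB]
2. E_y = 700/89  [G, B, E are collinear ∩ CE ⟂ GB]
   → E = (304/89, 700/89)
3. A_x = 608/89  [A is the reflection of C across E]
4. A_y = 510/89  [A is the reflection of C across E]
   → A = (608/89, 510/89)

A = (608/89, 510/89)
E = (304/89, 700/89)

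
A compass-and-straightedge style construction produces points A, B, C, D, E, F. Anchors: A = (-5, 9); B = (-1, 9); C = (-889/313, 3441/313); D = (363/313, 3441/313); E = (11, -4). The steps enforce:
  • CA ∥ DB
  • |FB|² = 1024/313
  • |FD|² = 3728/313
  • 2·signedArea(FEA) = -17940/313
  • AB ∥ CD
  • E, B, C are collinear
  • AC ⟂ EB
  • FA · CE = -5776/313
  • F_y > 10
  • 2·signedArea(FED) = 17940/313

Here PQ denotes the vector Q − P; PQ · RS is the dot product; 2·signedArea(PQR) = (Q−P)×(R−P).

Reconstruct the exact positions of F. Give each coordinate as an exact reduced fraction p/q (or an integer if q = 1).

1. F_x = -697/313  [2·signedArea(FEA) = -17940/313 ∩ FA · CE = -5776/313]
2. F_y = 3233/313  [2·signedArea(FEA) = -17940/313 ∩ FA · CE = -5776/313]
   → F = (-697/313, 3233/313)

F = (-697/313, 3233/313)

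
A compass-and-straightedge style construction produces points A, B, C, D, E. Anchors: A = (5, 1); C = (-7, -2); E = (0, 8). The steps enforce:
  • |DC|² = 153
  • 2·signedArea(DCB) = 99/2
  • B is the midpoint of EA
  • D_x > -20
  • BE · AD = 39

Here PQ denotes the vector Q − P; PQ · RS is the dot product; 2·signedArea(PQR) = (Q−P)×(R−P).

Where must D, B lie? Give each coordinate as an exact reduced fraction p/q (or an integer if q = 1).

1. B_x = 5/2  [B is the midpoint of EA]
2. B_y = 9/2  [B is the midpoint of EA]
   → B = (5/2, 9/2)
3. D_x = -19  [2·signedArea(DCB) = 99/2 ∩ BE · AD = 39]
4. D_y = -5  [2·signedArea(DCB) = 99/2 ∩ BE · AD = 39]
   → D = (-19, -5)

B = (5/2, 9/2)
D = (-19, -5)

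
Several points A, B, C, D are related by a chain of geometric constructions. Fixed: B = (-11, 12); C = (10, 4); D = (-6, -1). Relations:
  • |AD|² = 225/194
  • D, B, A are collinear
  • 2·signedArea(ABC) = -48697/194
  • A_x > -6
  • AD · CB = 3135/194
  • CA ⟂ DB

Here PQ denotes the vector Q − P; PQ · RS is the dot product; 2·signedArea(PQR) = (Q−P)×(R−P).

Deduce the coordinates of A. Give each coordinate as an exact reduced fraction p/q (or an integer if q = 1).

1. A_x = -1089/194  [D, B, A are collinear ∩ CA ⟂ DB]
2. A_y = -389/194  [D, B, A are collinear ∩ CA ⟂ DB]
   → A = (-1089/194, -389/194)

A = (-1089/194, -389/194)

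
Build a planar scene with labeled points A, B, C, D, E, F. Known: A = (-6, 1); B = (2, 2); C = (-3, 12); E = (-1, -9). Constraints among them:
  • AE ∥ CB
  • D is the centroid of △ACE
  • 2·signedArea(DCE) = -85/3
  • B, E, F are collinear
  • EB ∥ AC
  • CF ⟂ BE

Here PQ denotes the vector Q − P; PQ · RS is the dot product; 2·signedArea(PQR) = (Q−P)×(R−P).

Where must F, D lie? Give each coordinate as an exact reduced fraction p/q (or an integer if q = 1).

1. F_x = 109/26  [B, E, F are collinear ∩ CF ⟂ BE]
2. F_y = 261/26  [B, E, F are collinear ∩ CF ⟂ BE]
   → F = (109/26, 261/26)
3. D_x = -10/3  [D is the centroid of △ACE]
4. D_y = 4/3  [D is the centroid of △ACE]
   → D = (-10/3, 4/3)

D = (-10/3, 4/3)
F = (109/26, 261/26)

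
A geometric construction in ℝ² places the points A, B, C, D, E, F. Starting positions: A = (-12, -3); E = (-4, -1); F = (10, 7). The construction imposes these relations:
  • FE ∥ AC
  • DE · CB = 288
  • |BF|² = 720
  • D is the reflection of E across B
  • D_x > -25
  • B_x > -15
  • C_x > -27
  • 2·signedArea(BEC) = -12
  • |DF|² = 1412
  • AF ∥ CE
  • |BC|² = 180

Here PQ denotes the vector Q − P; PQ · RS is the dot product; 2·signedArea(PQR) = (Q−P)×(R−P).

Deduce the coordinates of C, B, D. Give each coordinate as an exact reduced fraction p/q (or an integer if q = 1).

1. C_x = -26  [AF ∥ CE ∩ FE ∥ AC]
2. C_y = -11  [AF ∥ CE ∩ FE ∥ AC]
   → C = (-26, -11)
3. B_x = -14  [line 10·x + -22·y + 30 = 0 ∩ |BC|² = 180]
4. B_y = -5  [line 10·x + -22·y + 30 = 0 ∩ |BC|² = 180]
   → B = (-14, -5)
5. D_x = -24  [D is the reflection of E across B]
6. D_y = -9  [D is the reflection of E across B]
   → D = (-24, -9)

B = (-14, -5)
C = (-26, -11)
D = (-24, -9)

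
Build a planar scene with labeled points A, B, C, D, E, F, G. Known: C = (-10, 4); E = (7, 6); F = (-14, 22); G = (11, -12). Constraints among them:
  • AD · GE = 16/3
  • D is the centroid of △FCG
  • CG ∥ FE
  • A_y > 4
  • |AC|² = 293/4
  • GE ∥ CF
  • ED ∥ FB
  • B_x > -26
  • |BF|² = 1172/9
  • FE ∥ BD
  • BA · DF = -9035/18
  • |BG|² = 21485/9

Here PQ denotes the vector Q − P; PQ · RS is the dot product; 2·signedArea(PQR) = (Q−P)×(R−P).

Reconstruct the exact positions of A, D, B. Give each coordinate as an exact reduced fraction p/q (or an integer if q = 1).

A = (-3/2, 5)
B = (-76/3, 62/3)
D = (-13/3, 14/3)

1. D_x = -13/3  [D is the centroid of △FCG]
2. D_y = 14/3  [D is the centroid of △FCG]
   → D = (-13/3, 14/3)
3. B_x = -76/3  [FE ∥ BD ∩ ED ∥ FB]
4. B_y = 62/3  [FE ∥ BD ∩ ED ∥ FB]
   → B = (-76/3, 62/3)
5. A_x = -3/2  [AD · GE = 16/3 ∩ BA · DF = -9035/18]
6. A_y = 5  [AD · GE = 16/3 ∩ BA · DF = -9035/18]
   → A = (-3/2, 5)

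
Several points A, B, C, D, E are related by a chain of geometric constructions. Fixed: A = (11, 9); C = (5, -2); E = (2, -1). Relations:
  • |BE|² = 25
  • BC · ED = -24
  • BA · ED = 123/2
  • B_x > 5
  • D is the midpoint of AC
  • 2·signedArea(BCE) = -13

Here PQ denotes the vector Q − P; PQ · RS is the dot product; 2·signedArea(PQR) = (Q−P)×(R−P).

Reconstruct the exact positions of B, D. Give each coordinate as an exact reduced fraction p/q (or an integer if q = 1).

1. B_x = 6  [line -1·x + -3·y + 12 = 0 ∩ |BE|² = 25]
2. B_y = 2  [line -1·x + -3·y + 12 = 0 ∩ |BE|² = 25]
   → B = (6, 2)
3. D_x = 8  [BC · ED = -24 ∩ D is the midpoint of AC]
4. D_y = 7/2  [BC · ED = -24 ∩ D is the midpoint of AC]
   → D = (8, 7/2)

B = (6, 2)
D = (8, 7/2)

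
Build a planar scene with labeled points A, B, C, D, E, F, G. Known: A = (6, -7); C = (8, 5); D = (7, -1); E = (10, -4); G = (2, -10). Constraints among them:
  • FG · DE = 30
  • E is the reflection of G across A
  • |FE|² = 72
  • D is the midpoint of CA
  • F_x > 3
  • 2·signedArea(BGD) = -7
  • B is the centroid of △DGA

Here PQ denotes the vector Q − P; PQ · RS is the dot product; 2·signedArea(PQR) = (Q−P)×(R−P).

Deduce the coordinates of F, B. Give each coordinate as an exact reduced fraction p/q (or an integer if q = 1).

1. F_x = 4  [line -3·x + 3·y + 6 = 0 ∩ |FE|² = 72]
2. F_y = 2  [line -3·x + 3·y + 6 = 0 ∩ |FE|² = 72]
   → F = (4, 2)
3. B_x = 5  [B is the centroid of △DGA]
4. B_y = -6  [B is the centroid of △DGA]
   → B = (5, -6)

B = (5, -6)
F = (4, 2)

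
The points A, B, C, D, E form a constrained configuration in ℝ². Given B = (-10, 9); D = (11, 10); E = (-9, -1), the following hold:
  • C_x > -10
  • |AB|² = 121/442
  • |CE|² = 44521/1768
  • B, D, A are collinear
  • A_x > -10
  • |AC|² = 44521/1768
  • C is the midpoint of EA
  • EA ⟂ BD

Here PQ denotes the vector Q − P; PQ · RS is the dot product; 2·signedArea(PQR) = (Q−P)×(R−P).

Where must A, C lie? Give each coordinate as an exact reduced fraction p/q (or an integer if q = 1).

A = (-4189/442, 3989/442)
C = (-8167/884, 3547/884)

1. A_x = -4189/442  [B, D, A are collinear ∩ EA ⟂ BD]
2. A_y = 3989/442  [B, D, A are collinear ∩ EA ⟂ BD]
   → A = (-4189/442, 3989/442)
3. C_x = -8167/884  [C is the midpoint of EA]
4. C_y = 3547/884  [C is the midpoint of EA]
   → C = (-8167/884, 3547/884)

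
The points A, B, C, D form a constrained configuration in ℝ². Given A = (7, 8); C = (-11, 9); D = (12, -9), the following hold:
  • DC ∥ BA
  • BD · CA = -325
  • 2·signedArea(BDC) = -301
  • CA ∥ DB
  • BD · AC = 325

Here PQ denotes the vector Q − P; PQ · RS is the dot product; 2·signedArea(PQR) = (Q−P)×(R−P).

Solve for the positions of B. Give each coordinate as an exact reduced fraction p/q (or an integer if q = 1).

1. B_x = 30  [DC ∥ BA ∩ CA ∥ DB]
2. B_y = -10  [DC ∥ BA ∩ CA ∥ DB]
   → B = (30, -10)

B = (30, -10)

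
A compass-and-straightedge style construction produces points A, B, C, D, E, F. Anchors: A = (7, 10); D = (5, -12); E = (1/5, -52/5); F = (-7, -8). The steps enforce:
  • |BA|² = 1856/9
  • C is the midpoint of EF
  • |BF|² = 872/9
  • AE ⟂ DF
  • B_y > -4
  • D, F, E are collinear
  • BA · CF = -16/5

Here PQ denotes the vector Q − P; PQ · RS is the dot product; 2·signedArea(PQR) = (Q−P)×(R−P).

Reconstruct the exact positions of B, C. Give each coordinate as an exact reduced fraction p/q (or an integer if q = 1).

1. C_x = -17/5  [C is the midpoint of EF]
2. C_y = -46/5  [C is the midpoint of EF]
   → C = (-17/5, -46/5)
3. B_x = 5/3  [line 18/5·x + -6/5·y + -10 = 0 ∩ |BF|² = 872/9]
4. B_y = -10/3  [line 18/5·x + -6/5·y + -10 = 0 ∩ |BF|² = 872/9]
   → B = (5/3, -10/3)

B = (5/3, -10/3)
C = (-17/5, -46/5)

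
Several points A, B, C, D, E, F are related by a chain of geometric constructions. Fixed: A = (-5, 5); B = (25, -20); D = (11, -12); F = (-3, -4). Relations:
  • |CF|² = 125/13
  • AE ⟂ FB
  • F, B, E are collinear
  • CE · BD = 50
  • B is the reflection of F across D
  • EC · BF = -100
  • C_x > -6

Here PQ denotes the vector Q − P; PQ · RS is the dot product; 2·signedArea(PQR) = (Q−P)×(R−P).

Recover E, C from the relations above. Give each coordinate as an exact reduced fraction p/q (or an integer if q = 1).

C = (-74/13, -32/13)
E = (-109/13, -12/13)

1. E_x = -109/13  [F, B, E are collinear ∩ AE ⟂ FB]
2. E_y = -12/13  [F, B, E are collinear ∩ AE ⟂ FB]
   → E = (-109/13, -12/13)
3. C_x = -74/13  [line 14·x + -8·y + 60 = 0 ∩ |CF|² = 125/13]
4. C_y = -32/13  [line 14·x + -8·y + 60 = 0 ∩ |CF|² = 125/13]
   → C = (-74/13, -32/13)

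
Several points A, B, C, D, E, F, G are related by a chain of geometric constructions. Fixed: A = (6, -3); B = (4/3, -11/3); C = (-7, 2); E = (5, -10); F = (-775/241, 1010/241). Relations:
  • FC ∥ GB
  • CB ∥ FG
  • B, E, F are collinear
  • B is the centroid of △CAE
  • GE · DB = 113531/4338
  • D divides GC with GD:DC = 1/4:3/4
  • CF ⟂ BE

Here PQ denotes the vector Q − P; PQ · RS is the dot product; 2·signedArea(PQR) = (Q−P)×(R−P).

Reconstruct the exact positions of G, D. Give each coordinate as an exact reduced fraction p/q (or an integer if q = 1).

D = (2013/964, -585/964)
G = (3700/723, -1067/723)

1. G_x = 3700/723  [FC ∥ GB ∩ CB ∥ FG]
2. G_y = -1067/723  [FC ∥ GB ∩ CB ∥ FG]
   → G = (3700/723, -1067/723)
3. D_x = 2013/964  [D divides GC with GD:DC = 1/4:3/4]
4. D_y = -585/964  [D divides GC with GD:DC = 1/4:3/4]
   → D = (2013/964, -585/964)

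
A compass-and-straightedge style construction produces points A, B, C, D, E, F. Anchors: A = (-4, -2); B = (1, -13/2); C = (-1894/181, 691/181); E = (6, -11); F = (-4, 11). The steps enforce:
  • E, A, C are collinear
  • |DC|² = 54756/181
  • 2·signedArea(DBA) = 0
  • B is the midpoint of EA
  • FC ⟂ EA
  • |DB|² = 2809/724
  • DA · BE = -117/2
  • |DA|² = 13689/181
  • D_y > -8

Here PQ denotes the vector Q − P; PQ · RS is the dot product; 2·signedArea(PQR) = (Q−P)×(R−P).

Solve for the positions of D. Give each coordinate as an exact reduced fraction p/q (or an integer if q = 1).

D = (446/181, -1415/181)

1. D_x = 446/181  [2·signedArea(DBA) = 0 ∩ DA · BE = -117/2]
2. D_y = -1415/181  [2·signedArea(DBA) = 0 ∩ DA · BE = -117/2]
   → D = (446/181, -1415/181)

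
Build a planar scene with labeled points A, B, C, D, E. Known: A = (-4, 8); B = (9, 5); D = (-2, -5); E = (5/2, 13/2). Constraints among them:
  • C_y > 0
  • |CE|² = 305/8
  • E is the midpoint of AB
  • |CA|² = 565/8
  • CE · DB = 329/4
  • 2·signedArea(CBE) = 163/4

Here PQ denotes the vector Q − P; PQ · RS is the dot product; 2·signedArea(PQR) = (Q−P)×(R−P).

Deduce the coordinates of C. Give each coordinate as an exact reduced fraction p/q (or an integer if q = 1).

C = (1/4, 3/4)

1. C_x = 1/4  [2·signedArea(CBE) = 163/4 ∩ CE · DB = 329/4]
2. C_y = 3/4  [2·signedArea(CBE) = 163/4 ∩ CE · DB = 329/4]
   → C = (1/4, 3/4)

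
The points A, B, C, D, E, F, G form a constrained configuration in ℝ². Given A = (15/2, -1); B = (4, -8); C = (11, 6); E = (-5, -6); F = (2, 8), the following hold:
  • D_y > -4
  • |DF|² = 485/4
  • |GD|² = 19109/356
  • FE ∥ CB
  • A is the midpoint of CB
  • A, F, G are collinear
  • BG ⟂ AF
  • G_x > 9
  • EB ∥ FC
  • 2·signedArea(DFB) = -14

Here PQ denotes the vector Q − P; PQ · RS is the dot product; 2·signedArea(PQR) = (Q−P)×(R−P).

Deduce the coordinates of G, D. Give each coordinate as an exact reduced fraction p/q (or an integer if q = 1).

1. G_x = 860/89  [A, F, G are collinear ∩ BG ⟂ AF]
2. G_y = -404/89  [A, F, G are collinear ∩ BG ⟂ AF]
   → G = (860/89, -404/89)
3. D_x = 5/2  [line 16·x + 2·y + -34 = 0 ∩ |GD|² = 19109/356]
4. D_y = -3  [line 16·x + 2·y + -34 = 0 ∩ |GD|² = 19109/356]
   → D = (5/2, -3)

D = (5/2, -3)
G = (860/89, -404/89)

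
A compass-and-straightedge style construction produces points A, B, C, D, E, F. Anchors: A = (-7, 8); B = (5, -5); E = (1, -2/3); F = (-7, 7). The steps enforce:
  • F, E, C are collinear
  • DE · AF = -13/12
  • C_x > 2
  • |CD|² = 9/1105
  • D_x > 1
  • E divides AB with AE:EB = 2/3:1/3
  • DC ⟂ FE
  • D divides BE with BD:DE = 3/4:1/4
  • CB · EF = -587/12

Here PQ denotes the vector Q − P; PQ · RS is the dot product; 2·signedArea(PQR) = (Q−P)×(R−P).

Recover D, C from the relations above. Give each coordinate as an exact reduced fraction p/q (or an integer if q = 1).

1. D_x = 2  [D divides BE with BD:DE = 3/4:1/4]
2. D_y = -7/4  [D divides BE with BD:DE = 3/4:1/4]
   → D = (2, -7/4)
3. C_x = 2279/1105  [F, E, C are collinear ∩ DC ⟂ FE]
4. C_y = -7447/4420  [F, E, C are collinear ∩ DC ⟂ FE]
   → C = (2279/1105, -7447/4420)

C = (2279/1105, -7447/4420)
D = (2, -7/4)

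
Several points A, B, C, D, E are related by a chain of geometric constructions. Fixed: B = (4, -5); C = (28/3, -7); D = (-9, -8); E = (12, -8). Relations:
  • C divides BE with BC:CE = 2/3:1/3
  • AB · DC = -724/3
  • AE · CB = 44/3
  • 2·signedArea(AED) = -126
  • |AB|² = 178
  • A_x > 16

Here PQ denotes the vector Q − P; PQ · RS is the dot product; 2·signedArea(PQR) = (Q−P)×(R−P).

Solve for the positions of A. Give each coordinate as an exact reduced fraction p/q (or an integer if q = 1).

1. A_x = 17  [2·signedArea(AED) = -126 ∩ AB · DC = -724/3]
2. A_y = -2  [2·signedArea(AED) = -126 ∩ AB · DC = -724/3]
   → A = (17, -2)

A = (17, -2)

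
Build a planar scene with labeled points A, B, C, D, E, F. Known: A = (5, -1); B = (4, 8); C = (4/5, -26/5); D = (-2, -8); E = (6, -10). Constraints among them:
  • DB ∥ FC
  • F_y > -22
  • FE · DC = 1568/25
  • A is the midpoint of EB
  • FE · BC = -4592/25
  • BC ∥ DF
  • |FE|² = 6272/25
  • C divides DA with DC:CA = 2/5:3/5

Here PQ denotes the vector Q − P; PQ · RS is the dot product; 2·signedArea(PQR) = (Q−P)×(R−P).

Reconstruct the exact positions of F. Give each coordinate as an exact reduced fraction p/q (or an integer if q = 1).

1. F_x = -26/5  [DB ∥ FC ∩ BC ∥ DF]
2. F_y = -106/5  [DB ∥ FC ∩ BC ∥ DF]
   → F = (-26/5, -106/5)

F = (-26/5, -106/5)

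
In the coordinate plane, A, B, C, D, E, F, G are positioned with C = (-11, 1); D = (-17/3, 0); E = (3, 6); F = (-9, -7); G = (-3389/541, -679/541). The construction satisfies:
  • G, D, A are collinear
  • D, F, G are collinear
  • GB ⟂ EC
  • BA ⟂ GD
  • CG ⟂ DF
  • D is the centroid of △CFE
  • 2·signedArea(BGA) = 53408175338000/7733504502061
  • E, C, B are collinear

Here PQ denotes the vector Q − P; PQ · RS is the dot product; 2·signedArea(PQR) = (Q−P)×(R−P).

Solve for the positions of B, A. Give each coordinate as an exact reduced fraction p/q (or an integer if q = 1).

A = (-332260629/64682501, 71974441/64682501)
B = (-898419/119561, 268401/119561)

1. B_x = -898419/119561  [E, C, B are collinear ∩ GB ⟂ EC]
2. B_y = 268401/119561  [E, C, B are collinear ∩ GB ⟂ EC]
   → B = (-898419/119561, 268401/119561)
3. A_x = -332260629/64682501  [G, D, A are collinear ∩ BA ⟂ GD]
4. A_y = 71974441/64682501  [G, D, A are collinear ∩ BA ⟂ GD]
   → A = (-332260629/64682501, 71974441/64682501)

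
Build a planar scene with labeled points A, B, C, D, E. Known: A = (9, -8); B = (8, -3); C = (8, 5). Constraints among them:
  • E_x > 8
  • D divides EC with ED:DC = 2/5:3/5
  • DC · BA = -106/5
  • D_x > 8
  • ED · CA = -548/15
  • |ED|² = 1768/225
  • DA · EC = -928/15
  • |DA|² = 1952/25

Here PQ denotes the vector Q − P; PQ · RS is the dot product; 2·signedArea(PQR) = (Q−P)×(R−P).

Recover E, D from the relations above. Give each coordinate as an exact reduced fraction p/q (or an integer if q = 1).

D = (41/5, 4/5)
E = (25/3, -2)

1. D_x = 41/5  [line -1·x + 5·y + 21/5 = 0 ∩ |DA|² = 1952/25]
2. D_y = 4/5  [line -1·x + 5·y + 21/5 = 0 ∩ |DA|² = 1952/25]
   → D = (41/5, 4/5)
3. E_x = 25/3  [ED · CA = -548/15 ∩ D divides EC with ED:DC = 2/5:3/5]
4. E_y = -2  [ED · CA = -548/15 ∩ D divides EC with ED:DC = 2/5:3/5]
   → E = (25/3, -2)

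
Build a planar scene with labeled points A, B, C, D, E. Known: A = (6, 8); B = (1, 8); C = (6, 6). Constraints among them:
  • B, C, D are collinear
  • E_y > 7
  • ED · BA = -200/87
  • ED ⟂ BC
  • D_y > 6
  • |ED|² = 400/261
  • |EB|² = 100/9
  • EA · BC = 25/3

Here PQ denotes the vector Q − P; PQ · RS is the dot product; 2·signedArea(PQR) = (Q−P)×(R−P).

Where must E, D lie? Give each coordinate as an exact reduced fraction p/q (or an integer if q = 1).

D = (337/87, 596/87)
E = (13/3, 8)

1. E_x = 13/3  [line -5·x + 2·y + 17/3 = 0 ∩ |EB|² = 100/9]
2. E_y = 8  [line -5·x + 2·y + 17/3 = 0 ∩ |EB|² = 100/9]
   → E = (13/3, 8)
3. D_x = 337/87  [ED · BA = -200/87 ∩ B, C, D are collinear]
4. D_y = 596/87  [ED · BA = -200/87 ∩ B, C, D are collinear]
   → D = (337/87, 596/87)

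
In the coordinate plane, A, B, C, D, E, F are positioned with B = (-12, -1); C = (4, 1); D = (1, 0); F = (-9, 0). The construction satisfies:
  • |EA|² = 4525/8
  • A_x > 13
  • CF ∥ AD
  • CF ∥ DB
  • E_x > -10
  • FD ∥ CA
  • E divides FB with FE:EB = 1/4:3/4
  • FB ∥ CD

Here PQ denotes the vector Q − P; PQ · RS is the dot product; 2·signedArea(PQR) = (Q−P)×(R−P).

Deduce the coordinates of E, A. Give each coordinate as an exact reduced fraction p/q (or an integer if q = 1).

A = (14, 1)
E = (-39/4, -1/4)

1. E_x = -39/4  [E divides FB with FE:EB = 1/4:3/4]
2. E_y = -1/4  [E divides FB with FE:EB = 1/4:3/4]
   → E = (-39/4, -1/4)
3. A_x = 14  [CF ∥ AD ∩ FD ∥ CA]
4. A_y = 1  [CF ∥ AD ∩ FD ∥ CA]
   → A = (14, 1)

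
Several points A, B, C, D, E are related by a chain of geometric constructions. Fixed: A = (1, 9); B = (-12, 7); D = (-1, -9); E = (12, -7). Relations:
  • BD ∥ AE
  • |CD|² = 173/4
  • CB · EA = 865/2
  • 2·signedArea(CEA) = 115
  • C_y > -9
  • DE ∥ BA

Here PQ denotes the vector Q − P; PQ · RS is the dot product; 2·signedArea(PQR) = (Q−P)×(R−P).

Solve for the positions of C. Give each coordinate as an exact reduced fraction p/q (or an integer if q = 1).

1. C_x = 11/2  [CB · EA = 865/2 ∩ 2·signedArea(CEA) = 115]
2. C_y = -8  [CB · EA = 865/2 ∩ 2·signedArea(CEA) = 115]
   → C = (11/2, -8)

C = (11/2, -8)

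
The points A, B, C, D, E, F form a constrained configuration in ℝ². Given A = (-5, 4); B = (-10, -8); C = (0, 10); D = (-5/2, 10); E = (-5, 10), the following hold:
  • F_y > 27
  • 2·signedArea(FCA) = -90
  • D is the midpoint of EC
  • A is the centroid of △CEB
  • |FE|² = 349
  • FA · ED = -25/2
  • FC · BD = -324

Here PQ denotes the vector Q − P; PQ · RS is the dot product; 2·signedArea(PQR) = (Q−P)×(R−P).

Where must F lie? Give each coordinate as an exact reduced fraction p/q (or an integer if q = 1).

F = (0, 28)

1. F_x = 0  [FA · ED = -25/2 ∩ 2·signedArea(FCA) = -90]
2. F_y = 28  [FA · ED = -25/2 ∩ 2·signedArea(FCA) = -90]
   → F = (0, 28)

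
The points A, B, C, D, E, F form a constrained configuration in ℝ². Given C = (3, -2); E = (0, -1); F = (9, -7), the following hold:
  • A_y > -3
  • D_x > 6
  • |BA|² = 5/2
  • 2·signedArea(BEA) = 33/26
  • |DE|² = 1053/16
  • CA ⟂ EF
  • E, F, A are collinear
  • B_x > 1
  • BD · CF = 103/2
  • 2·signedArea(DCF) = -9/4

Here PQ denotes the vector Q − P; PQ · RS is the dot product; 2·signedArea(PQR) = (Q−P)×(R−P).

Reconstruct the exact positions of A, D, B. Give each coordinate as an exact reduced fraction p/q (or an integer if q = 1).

1. A_x = 33/13  [E, F, A are collinear ∩ CA ⟂ EF]
2. A_y = -35/13  [E, F, A are collinear ∩ CA ⟂ EF]
   → A = (33/13, -35/13)
3. D_x = 27/4  [line 5·x + 6·y + -3/4 = 0 ∩ |DE|² = 1053/16]
4. D_y = -11/2  [line 5·x + 6·y + -3/4 = 0 ∩ |DE|² = 1053/16]
   → D = (27/4, -11/2)
5. B_x = 3/2  [2·signedArea(BEA) = 33/26 ∩ BD · CF = 103/2]
6. B_y = -3/2  [2·signedArea(BEA) = 33/26 ∩ BD · CF = 103/2]
   → B = (3/2, -3/2)

A = (33/13, -35/13)
B = (3/2, -3/2)
D = (27/4, -11/2)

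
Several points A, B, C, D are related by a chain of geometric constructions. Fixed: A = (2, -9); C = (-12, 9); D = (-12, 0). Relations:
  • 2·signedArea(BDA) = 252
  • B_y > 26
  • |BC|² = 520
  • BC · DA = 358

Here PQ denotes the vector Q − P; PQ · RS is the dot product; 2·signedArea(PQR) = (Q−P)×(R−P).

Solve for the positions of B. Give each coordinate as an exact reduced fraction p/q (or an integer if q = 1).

1. B_x = -26  [2·signedArea(BDA) = 252 ∩ BC · DA = 358]
2. B_y = 27  [2·signedArea(BDA) = 252 ∩ BC · DA = 358]
   → B = (-26, 27)

B = (-26, 27)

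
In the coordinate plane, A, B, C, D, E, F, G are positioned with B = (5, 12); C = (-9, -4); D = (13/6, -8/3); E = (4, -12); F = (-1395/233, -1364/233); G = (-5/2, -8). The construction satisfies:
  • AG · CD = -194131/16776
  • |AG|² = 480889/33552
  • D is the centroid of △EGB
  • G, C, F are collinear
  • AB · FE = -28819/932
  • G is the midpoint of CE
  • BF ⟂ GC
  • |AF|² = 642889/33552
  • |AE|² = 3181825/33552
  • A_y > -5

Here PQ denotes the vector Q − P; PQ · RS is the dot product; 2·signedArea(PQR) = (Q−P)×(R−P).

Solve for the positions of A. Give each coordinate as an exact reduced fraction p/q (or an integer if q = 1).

A = (-5341/2796, -2978/699)

1. A_x = -5341/2796  [AG · CD = -194131/16776 ∩ AB · FE = -28819/932]
2. A_y = -2978/699  [AG · CD = -194131/16776 ∩ AB · FE = -28819/932]
   → A = (-5341/2796, -2978/699)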